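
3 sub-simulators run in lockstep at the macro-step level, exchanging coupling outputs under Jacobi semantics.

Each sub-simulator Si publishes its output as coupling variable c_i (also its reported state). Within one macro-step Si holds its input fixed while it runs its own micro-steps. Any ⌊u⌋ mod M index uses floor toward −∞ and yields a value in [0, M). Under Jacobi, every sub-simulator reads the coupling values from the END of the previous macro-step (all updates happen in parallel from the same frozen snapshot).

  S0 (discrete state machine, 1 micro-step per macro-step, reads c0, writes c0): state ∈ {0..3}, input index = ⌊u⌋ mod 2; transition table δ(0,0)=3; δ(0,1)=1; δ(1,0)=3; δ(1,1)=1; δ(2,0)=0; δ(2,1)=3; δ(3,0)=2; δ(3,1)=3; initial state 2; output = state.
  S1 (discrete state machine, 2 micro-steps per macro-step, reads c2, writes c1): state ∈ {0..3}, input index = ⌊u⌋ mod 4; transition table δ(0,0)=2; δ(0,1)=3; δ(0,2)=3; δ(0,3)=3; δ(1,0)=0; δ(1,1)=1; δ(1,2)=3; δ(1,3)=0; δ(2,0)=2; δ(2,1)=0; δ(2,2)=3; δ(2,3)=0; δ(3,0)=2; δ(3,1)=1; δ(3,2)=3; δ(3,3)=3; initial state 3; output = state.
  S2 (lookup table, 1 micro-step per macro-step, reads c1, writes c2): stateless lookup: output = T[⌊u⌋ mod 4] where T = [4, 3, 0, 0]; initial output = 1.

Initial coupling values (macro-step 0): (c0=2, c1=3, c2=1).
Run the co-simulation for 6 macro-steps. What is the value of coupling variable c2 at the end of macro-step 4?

c2 at macro-step 4 = 0

macro 1: S0 reads c0=2 → after 1×micro: 0; S1 reads c2=1 → after 2×micro: 1; S2 reads c1=3 → after 1×micro: 0 ⇒ (c0=0, c1=1, c2=0)
macro 2: S0 reads c0=0 → after 1×micro: 3; S1 reads c2=0 → after 2×micro: 2; S2 reads c1=1 → after 1×micro: 3 ⇒ (c0=3, c1=2, c2=3)
macro 3: S0 reads c0=3 → after 1×micro: 3; S1 reads c2=3 → after 2×micro: 3; S2 reads c1=2 → after 1×micro: 0 ⇒ (c0=3, c1=3, c2=0)
macro 4: S0 reads c0=3 → after 1×micro: 3; S1 reads c2=0 → after 2×micro: 2; S2 reads c1=3 → after 1×micro: 0 ⇒ (c0=3, c1=2, c2=0)
macro 5: S0 reads c0=3 → after 1×micro: 3; S1 reads c2=0 → after 2×micro: 2; S2 reads c1=2 → after 1×micro: 0 ⇒ (c0=3, c1=2, c2=0)
macro 6: S0 reads c0=3 → after 1×micro: 3; S1 reads c2=0 → after 2×micro: 2; S2 reads c1=2 → after 1×micro: 0 ⇒ (c0=3, c1=2, c2=0)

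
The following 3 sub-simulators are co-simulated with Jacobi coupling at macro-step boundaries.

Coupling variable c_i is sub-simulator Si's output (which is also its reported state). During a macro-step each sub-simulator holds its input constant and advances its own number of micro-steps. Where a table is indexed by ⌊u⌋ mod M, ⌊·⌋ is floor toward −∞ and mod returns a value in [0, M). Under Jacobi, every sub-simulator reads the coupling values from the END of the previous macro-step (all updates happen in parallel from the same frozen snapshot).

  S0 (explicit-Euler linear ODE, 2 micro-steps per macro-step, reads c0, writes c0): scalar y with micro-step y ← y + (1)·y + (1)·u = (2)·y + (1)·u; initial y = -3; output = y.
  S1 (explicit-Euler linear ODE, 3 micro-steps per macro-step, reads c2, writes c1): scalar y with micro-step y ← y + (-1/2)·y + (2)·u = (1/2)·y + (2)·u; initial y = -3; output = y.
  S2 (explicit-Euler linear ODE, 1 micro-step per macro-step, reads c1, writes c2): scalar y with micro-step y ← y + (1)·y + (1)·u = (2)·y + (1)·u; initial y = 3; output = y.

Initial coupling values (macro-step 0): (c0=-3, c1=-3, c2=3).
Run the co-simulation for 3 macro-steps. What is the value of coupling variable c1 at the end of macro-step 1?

c1 at macro-step 1 = 81/8

macro 1: S0 reads c0=-3 → after 2×micro: -21; S1 reads c2=3 → after 3×micro: 81/8; S2 reads c1=-3 → after 1×micro: 3 ⇒ (c0=-21, c1=81/8, c2=3)
macro 2: S0 reads c0=-21 → after 2×micro: -147; S1 reads c2=3 → after 3×micro: 753/64; S2 reads c1=81/8 → after 1×micro: 129/8 ⇒ (c0=-147, c1=753/64, c2=129/8)
macro 3: S0 reads c0=-147 → after 2×micro: -1029; S1 reads c2=129/8 → after 3×micro: 29649/512; S2 reads c1=753/64 → after 1×micro: 2817/64 ⇒ (c0=-1029, c1=29649/512, c2=2817/64)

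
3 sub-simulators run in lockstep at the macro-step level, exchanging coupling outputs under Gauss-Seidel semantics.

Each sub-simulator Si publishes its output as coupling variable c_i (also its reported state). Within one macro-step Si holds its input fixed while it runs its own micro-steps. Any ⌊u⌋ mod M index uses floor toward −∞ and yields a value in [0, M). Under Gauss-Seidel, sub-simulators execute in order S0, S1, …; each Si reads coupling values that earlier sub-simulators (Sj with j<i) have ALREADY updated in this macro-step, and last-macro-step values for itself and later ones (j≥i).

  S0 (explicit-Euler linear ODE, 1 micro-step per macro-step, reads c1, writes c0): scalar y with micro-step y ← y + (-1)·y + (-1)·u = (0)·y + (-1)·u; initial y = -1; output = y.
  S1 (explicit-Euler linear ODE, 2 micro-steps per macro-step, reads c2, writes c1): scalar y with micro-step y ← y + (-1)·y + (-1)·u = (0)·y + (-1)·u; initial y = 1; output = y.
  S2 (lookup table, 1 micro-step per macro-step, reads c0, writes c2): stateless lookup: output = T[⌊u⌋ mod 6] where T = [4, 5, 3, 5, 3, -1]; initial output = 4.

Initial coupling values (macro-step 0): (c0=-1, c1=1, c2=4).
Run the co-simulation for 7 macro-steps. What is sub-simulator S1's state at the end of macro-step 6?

S1 state at macro-step 6 = 1

macro 1: S0 reads c1=1 → after 1×micro: -1; S1 reads c2=4 → after 2×micro: -4; S2 reads c0=-1 → after 1×micro: -1 ⇒ (c0=-1, c1=-4, c2=-1)
macro 2: S0 reads c1=-4 → after 1×micro: 4; S1 reads c2=-1 → after 2×micro: 1; S2 reads c0=4 → after 1×micro: 3 ⇒ (c0=4, c1=1, c2=3)
macro 3: S0 reads c1=1 → after 1×micro: -1; S1 reads c2=3 → after 2×micro: -3; S2 reads c0=-1 → after 1×micro: -1 ⇒ (c0=-1, c1=-3, c2=-1)
macro 4: S0 reads c1=-3 → after 1×micro: 3; S1 reads c2=-1 → after 2×micro: 1; S2 reads c0=3 → after 1×micro: 5 ⇒ (c0=3, c1=1, c2=5)
macro 5: S0 reads c1=1 → after 1×micro: -1; S1 reads c2=5 → after 2×micro: -5; S2 reads c0=-1 → after 1×micro: -1 ⇒ (c0=-1, c1=-5, c2=-1)
macro 6: S0 reads c1=-5 → after 1×micro: 5; S1 reads c2=-1 → after 2×micro: 1; S2 reads c0=5 → after 1×micro: -1 ⇒ (c0=5, c1=1, c2=-1)
macro 7: S0 reads c1=1 → after 1×micro: -1; S1 reads c2=-1 → after 2×micro: 1; S2 reads c0=-1 → after 1×micro: -1 ⇒ (c0=-1, c1=1, c2=-1)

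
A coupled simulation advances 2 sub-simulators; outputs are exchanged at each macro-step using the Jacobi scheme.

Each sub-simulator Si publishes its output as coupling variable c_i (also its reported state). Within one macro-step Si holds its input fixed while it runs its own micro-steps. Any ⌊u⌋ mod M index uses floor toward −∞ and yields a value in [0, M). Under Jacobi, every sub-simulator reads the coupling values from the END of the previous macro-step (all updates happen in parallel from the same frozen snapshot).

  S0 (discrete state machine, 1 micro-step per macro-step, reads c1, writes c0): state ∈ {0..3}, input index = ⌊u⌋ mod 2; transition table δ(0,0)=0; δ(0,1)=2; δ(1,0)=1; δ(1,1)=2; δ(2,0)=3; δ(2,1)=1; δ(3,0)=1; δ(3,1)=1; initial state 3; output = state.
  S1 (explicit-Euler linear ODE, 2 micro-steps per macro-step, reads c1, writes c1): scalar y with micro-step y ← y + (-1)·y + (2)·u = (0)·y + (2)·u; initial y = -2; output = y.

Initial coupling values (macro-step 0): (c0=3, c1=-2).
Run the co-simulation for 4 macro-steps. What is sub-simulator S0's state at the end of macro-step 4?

macro 1: S0 reads c1=-2 → after 1×micro: 1; S1 reads c1=-2 → after 2×micro: -4 ⇒ (c0=1, c1=-4)
macro 2: S0 reads c1=-4 → after 1×micro: 1; S1 reads c1=-4 → after 2×micro: -8 ⇒ (c0=1, c1=-8)
macro 3: S0 reads c1=-8 → after 1×micro: 1; S1 reads c1=-8 → after 2×micro: -16 ⇒ (c0=1, c1=-16)
macro 4: S0 reads c1=-16 → after 1×micro: 1; S1 reads c1=-16 → after 2×micro: -32 ⇒ (c0=1, c1=-32)

S0 state at macro-step 4 = 1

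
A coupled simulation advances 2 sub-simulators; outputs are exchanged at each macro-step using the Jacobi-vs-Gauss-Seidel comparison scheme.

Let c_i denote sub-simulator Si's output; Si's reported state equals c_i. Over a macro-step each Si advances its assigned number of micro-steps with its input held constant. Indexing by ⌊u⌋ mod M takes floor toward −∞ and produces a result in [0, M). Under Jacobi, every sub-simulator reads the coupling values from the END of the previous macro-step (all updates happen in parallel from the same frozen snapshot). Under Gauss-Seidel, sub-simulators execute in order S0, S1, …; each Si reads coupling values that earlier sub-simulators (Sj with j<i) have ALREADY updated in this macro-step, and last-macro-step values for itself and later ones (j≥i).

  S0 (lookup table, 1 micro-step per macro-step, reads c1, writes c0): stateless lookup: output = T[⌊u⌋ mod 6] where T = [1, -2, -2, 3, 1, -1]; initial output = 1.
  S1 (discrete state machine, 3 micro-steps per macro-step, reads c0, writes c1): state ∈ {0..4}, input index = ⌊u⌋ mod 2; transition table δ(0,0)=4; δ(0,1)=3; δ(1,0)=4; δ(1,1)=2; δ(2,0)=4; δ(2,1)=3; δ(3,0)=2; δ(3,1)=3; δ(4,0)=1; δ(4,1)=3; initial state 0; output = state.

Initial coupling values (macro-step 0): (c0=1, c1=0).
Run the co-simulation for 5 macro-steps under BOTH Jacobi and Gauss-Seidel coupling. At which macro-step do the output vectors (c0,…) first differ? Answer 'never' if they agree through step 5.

first divergence at macro-step: never

[Jacobi] macro 1: S0 reads c1=0 → after 1×micro: 1; S1 reads c0=1 → after 3×micro: 3 ⇒ (c0=1, c1=3)
[Jacobi] macro 2: S0 reads c1=3 → after 1×micro: 3; S1 reads c0=1 → after 3×micro: 3 ⇒ (c0=3, c1=3)
[Jacobi] macro 3: S0 reads c1=3 → after 1×micro: 3; S1 reads c0=3 → after 3×micro: 3 ⇒ (c0=3, c1=3)
[Jacobi] macro 4: S0 reads c1=3 → after 1×micro: 3; S1 reads c0=3 → after 3×micro: 3 ⇒ (c0=3, c1=3)
[Jacobi] macro 5: S0 reads c1=3 → after 1×micro: 3; S1 reads c0=3 → after 3×micro: 3 ⇒ (c0=3, c1=3)
[Gauss-Seidel] macro 1: S0 reads c1=0 → after 1×micro: 1; S1 reads c0=1 → after 3×micro: 3 ⇒ (c0=1, c1=3)
[Gauss-Seidel] macro 2: S0 reads c1=3 → after 1×micro: 3; S1 reads c0=3 → after 3×micro: 3 ⇒ (c0=3, c1=3)
[Gauss-Seidel] macro 3: S0 reads c1=3 → after 1×micro: 3; S1 reads c0=3 → after 3×micro: 3 ⇒ (c0=3, c1=3)
[Gauss-Seidel] macro 4: S0 reads c1=3 → after 1×micro: 3; S1 reads c0=3 → after 3×micro: 3 ⇒ (c0=3, c1=3)
[Gauss-Seidel] macro 5: S0 reads c1=3 → after 1×micro: 3; S1 reads c0=3 → after 3×micro: 3 ⇒ (c0=3, c1=3)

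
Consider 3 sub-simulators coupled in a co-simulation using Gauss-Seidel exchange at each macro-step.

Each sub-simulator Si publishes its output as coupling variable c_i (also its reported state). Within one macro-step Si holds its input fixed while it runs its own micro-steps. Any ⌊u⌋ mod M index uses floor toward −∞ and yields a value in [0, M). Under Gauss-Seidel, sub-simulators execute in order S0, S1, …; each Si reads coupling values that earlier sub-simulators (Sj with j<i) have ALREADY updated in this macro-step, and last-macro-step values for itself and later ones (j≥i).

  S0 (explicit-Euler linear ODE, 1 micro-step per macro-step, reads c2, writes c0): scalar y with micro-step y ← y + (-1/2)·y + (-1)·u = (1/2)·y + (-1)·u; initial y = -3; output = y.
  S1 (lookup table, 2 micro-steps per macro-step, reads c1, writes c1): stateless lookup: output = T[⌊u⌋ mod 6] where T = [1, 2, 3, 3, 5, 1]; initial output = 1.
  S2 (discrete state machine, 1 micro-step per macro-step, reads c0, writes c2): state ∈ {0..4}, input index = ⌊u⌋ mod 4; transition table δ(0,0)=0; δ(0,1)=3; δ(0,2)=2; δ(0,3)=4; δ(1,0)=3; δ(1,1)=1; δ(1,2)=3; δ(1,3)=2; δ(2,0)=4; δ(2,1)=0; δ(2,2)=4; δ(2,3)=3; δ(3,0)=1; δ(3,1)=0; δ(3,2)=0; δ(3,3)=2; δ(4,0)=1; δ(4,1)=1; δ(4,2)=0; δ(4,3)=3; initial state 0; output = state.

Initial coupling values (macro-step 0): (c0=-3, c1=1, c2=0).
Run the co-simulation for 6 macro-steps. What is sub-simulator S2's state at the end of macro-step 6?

macro 1: S0 reads c2=0 → after 1×micro: -3/2; S1 reads c1=1 → after 2×micro: 2; S2 reads c0=-3/2 → after 1×micro: 2 ⇒ (c0=-3/2, c1=2, c2=2)
macro 2: S0 reads c2=2 → after 1×micro: -11/4; S1 reads c1=2 → after 2×micro: 3; S2 reads c0=-11/4 → after 1×micro: 0 ⇒ (c0=-11/4, c1=3, c2=0)
macro 3: S0 reads c2=0 → after 1×micro: -11/8; S1 reads c1=3 → after 2×micro: 3; S2 reads c0=-11/8 → after 1×micro: 2 ⇒ (c0=-11/8, c1=3, c2=2)
macro 4: S0 reads c2=2 → after 1×micro: -43/16; S1 reads c1=3 → after 2×micro: 3; S2 reads c0=-43/16 → after 1×micro: 0 ⇒ (c0=-43/16, c1=3, c2=0)
macro 5: S0 reads c2=0 → after 1×micro: -43/32; S1 reads c1=3 → after 2×micro: 3; S2 reads c0=-43/32 → after 1×micro: 2 ⇒ (c0=-43/32, c1=3, c2=2)
macro 6: S0 reads c2=2 → after 1×micro: -171/64; S1 reads c1=3 → after 2×micro: 3; S2 reads c0=-171/64 → after 1×micro: 0 ⇒ (c0=-171/64, c1=3, c2=0)

S2 state at macro-step 6 = 0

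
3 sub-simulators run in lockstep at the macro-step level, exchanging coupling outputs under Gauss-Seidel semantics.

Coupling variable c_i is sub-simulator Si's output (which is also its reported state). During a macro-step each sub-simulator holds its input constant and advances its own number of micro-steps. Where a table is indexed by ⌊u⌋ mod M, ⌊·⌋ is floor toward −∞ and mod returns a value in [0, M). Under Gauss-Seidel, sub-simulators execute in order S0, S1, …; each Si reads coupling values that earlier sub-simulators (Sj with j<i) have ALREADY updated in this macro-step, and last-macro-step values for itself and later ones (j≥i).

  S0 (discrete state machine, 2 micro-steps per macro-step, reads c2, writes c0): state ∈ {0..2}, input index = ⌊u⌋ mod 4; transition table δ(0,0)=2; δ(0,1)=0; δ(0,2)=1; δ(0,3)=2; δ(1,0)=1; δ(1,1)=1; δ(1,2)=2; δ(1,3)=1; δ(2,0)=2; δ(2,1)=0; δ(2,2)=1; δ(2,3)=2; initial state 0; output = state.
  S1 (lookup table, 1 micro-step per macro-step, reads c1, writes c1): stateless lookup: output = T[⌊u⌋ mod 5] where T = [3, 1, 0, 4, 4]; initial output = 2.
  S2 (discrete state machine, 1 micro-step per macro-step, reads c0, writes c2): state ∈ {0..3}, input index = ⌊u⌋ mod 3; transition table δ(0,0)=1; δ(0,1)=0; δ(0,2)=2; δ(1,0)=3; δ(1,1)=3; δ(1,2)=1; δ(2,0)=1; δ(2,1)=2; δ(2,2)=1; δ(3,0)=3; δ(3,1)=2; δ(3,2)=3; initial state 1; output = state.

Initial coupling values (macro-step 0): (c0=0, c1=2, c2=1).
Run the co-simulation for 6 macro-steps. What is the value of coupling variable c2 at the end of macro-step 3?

macro 1: S0 reads c2=1 → after 2×micro: 0; S1 reads c1=2 → after 1×micro: 0; S2 reads c0=0 → after 1×micro: 3 ⇒ (c0=0, c1=0, c2=3)
macro 2: S0 reads c2=3 → after 2×micro: 2; S1 reads c1=0 → after 1×micro: 3; S2 reads c0=2 → after 1×micro: 3 ⇒ (c0=2, c1=3, c2=3)
macro 3: S0 reads c2=3 → after 2×micro: 2; S1 reads c1=3 → after 1×micro: 4; S2 reads c0=2 → after 1×micro: 3 ⇒ (c0=2, c1=4, c2=3)
macro 4: S0 reads c2=3 → after 2×micro: 2; S1 reads c1=4 → after 1×micro: 4; S2 reads c0=2 → after 1×micro: 3 ⇒ (c0=2, c1=4, c2=3)
macro 5: S0 reads c2=3 → after 2×micro: 2; S1 reads c1=4 → after 1×micro: 4; S2 reads c0=2 → after 1×micro: 3 ⇒ (c0=2, c1=4, c2=3)
macro 6: S0 reads c2=3 → after 2×micro: 2; S1 reads c1=4 → after 1×micro: 4; S2 reads c0=2 → after 1×micro: 3 ⇒ (c0=2, c1=4, c2=3)

c2 at macro-step 3 = 3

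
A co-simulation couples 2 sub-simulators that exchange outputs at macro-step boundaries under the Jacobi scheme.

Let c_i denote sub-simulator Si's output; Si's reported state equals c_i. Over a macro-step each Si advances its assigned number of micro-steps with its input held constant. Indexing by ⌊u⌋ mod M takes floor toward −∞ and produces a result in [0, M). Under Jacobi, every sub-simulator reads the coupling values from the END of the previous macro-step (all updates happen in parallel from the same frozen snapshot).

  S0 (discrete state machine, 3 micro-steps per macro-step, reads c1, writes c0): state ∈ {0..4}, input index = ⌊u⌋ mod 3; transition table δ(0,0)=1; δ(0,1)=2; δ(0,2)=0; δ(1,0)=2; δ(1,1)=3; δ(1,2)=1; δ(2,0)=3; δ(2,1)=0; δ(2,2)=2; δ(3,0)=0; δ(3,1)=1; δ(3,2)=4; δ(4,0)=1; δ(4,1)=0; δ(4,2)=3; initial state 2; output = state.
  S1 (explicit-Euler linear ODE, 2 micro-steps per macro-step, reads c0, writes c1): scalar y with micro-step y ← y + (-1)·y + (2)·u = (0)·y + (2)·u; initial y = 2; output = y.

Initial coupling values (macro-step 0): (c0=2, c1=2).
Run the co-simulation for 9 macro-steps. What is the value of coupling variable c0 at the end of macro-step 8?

c0 at macro-step 8 = 4

macro 1: S0 reads c1=2 → after 3×micro: 2; S1 reads c0=2 → after 2×micro: 4 ⇒ (c0=2, c1=4)
macro 2: S0 reads c1=4 → after 3×micro: 0; S1 reads c0=2 → after 2×micro: 4 ⇒ (c0=0, c1=4)
macro 3: S0 reads c1=4 → after 3×micro: 2; S1 reads c0=0 → after 2×micro: 0 ⇒ (c0=2, c1=0)
macro 4: S0 reads c1=0 → after 3×micro: 1; S1 reads c0=2 → after 2×micro: 4 ⇒ (c0=1, c1=4)
macro 5: S0 reads c1=4 → after 3×micro: 3; S1 reads c0=1 → after 2×micro: 2 ⇒ (c0=3, c1=2)
macro 6: S0 reads c1=2 → after 3×micro: 4; S1 reads c0=3 → after 2×micro: 6 ⇒ (c0=4, c1=6)
macro 7: S0 reads c1=6 → after 3×micro: 3; S1 reads c0=4 → after 2×micro: 8 ⇒ (c0=3, c1=8)
macro 8: S0 reads c1=8 → after 3×micro: 4; S1 reads c0=3 → after 2×micro: 6 ⇒ (c0=4, c1=6)
macro 9: S0 reads c1=6 → after 3×micro: 3; S1 reads c0=4 → after 2×micro: 8 ⇒ (c0=3, c1=8)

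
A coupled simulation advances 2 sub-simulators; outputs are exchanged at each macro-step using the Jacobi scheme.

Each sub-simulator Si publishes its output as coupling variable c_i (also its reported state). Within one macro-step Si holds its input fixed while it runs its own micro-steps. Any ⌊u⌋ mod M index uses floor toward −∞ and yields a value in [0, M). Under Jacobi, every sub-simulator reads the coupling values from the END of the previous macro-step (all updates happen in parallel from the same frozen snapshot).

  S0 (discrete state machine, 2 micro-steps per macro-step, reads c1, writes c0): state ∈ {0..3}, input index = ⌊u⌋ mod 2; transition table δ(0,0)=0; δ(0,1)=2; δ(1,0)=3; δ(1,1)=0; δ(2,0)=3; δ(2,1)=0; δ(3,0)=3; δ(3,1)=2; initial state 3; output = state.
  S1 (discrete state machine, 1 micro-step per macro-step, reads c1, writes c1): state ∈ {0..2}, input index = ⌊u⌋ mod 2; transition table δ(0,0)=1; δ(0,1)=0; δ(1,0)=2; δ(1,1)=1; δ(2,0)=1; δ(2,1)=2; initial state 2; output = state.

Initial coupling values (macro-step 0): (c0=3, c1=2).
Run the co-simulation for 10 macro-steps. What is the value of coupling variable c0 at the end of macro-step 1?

c0 at macro-step 1 = 3

macro 1: S0 reads c1=2 → after 2×micro: 3; S1 reads c1=2 → after 1×micro: 1 ⇒ (c0=3, c1=1)
macro 2: S0 reads c1=1 → after 2×micro: 0; S1 reads c1=1 → after 1×micro: 1 ⇒ (c0=0, c1=1)
macro 3: S0 reads c1=1 → after 2×micro: 0; S1 reads c1=1 → after 1×micro: 1 ⇒ (c0=0, c1=1)
macro 4: S0 reads c1=1 → after 2×micro: 0; S1 reads c1=1 → after 1×micro: 1 ⇒ (c0=0, c1=1)
macro 5: S0 reads c1=1 → after 2×micro: 0; S1 reads c1=1 → after 1×micro: 1 ⇒ (c0=0, c1=1)
macro 6: S0 reads c1=1 → after 2×micro: 0; S1 reads c1=1 → after 1×micro: 1 ⇒ (c0=0, c1=1)
macro 7: S0 reads c1=1 → after 2×micro: 0; S1 reads c1=1 → after 1×micro: 1 ⇒ (c0=0, c1=1)
macro 8: S0 reads c1=1 → after 2×micro: 0; S1 reads c1=1 → after 1×micro: 1 ⇒ (c0=0, c1=1)
macro 9: S0 reads c1=1 → after 2×micro: 0; S1 reads c1=1 → after 1×micro: 1 ⇒ (c0=0, c1=1)
macro 10: S0 reads c1=1 → after 2×micro: 0; S1 reads c1=1 → after 1×micro: 1 ⇒ (c0=0, c1=1)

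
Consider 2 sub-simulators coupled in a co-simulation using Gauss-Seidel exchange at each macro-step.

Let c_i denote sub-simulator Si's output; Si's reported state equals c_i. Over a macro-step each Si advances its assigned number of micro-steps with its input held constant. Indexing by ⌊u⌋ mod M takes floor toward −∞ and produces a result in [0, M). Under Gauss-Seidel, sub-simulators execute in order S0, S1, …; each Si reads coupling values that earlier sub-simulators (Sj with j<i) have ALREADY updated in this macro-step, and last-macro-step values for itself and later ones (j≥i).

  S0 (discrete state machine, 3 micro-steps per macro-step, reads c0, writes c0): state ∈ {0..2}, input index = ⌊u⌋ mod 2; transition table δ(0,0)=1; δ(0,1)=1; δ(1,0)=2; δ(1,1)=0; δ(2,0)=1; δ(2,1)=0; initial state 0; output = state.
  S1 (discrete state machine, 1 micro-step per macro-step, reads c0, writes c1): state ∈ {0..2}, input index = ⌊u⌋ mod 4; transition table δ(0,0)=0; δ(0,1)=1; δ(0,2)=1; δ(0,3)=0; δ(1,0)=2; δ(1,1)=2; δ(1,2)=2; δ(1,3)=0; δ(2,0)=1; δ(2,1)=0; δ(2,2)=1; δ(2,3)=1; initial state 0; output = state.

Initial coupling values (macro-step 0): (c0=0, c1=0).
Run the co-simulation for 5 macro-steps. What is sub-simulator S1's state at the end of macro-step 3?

S1 state at macro-step 3 = 0

macro 1: S0 reads c0=0 → after 3×micro: 1; S1 reads c0=1 → after 1×micro: 1 ⇒ (c0=1, c1=1)
macro 2: S0 reads c0=1 → after 3×micro: 0; S1 reads c0=0 → after 1×micro: 2 ⇒ (c0=0, c1=2)
macro 3: S0 reads c0=0 → after 3×micro: 1; S1 reads c0=1 → after 1×micro: 0 ⇒ (c0=1, c1=0)
macro 4: S0 reads c0=1 → after 3×micro: 0; S1 reads c0=0 → after 1×micro: 0 ⇒ (c0=0, c1=0)
macro 5: S0 reads c0=0 → after 3×micro: 1; S1 reads c0=1 → after 1×micro: 1 ⇒ (c0=1, c1=1)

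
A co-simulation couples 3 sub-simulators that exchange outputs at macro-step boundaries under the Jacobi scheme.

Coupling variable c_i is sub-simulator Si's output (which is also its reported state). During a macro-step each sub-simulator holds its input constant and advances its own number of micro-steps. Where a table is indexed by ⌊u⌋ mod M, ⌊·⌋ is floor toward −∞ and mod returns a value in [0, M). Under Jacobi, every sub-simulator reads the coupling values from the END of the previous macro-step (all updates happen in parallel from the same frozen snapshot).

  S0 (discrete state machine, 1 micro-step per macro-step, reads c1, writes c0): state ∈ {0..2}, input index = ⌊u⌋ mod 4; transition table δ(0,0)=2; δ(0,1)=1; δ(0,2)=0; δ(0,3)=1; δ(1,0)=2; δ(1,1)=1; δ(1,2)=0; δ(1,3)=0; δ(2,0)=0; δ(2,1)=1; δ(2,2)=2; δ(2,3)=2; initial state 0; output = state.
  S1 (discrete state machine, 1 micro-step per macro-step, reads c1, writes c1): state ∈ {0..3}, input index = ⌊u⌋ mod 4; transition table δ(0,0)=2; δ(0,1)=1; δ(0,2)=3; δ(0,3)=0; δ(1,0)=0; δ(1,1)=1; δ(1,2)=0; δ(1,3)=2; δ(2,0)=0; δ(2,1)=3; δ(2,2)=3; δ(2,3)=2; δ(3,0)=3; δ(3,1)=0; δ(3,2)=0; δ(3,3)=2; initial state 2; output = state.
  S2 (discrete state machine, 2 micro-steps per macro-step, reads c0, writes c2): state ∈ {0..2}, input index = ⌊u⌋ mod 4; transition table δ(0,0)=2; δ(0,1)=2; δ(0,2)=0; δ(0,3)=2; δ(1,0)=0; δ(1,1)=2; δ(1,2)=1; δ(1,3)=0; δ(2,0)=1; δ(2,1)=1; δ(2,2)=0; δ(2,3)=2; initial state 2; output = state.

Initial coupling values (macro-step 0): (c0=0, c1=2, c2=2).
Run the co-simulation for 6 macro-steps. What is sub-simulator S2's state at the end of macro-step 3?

S2 state at macro-step 3 = 1

macro 1: S0 reads c1=2 → after 1×micro: 0; S1 reads c1=2 → after 1×micro: 3; S2 reads c0=0 → after 2×micro: 0 ⇒ (c0=0, c1=3, c2=0)
macro 2: S0 reads c1=3 → after 1×micro: 1; S1 reads c1=3 → after 1×micro: 2; S2 reads c0=0 → after 2×micro: 1 ⇒ (c0=1, c1=2, c2=1)
macro 3: S0 reads c1=2 → after 1×micro: 0; S1 reads c1=2 → after 1×micro: 3; S2 reads c0=1 → after 2×micro: 1 ⇒ (c0=0, c1=3, c2=1)
macro 4: S0 reads c1=3 → after 1×micro: 1; S1 reads c1=3 → after 1×micro: 2; S2 reads c0=0 → after 2×micro: 2 ⇒ (c0=1, c1=2, c2=2)
macro 5: S0 reads c1=2 → after 1×micro: 0; S1 reads c1=2 → after 1×micro: 3; S2 reads c0=1 → after 2×micro: 2 ⇒ (c0=0, c1=3, c2=2)
macro 6: S0 reads c1=3 → after 1×micro: 1; S1 reads c1=3 → after 1×micro: 2; S2 reads c0=0 → after 2×micro: 0 ⇒ (c0=1, c1=2, c2=0)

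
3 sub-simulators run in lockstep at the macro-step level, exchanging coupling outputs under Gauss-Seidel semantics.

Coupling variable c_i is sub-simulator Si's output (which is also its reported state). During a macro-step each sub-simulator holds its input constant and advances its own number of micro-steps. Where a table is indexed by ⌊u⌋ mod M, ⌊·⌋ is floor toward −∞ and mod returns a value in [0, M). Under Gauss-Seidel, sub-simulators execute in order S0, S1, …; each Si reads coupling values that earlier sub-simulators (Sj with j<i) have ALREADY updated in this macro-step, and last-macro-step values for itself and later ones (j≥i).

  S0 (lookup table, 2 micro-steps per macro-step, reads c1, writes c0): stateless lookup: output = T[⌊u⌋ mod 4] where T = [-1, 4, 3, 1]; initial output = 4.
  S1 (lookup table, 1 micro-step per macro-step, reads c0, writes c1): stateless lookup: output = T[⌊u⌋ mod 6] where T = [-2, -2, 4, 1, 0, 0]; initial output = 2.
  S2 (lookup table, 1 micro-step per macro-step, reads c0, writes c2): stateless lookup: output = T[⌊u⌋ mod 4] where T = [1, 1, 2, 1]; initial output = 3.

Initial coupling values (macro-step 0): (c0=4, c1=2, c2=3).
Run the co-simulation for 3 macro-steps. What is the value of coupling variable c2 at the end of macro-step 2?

macro 1: S0 reads c1=2 → after 2×micro: 3; S1 reads c0=3 → after 1×micro: 1; S2 reads c0=3 → after 1×micro: 1 ⇒ (c0=3, c1=1, c2=1)
macro 2: S0 reads c1=1 → after 2×micro: 4; S1 reads c0=4 → after 1×micro: 0; S2 reads c0=4 → after 1×micro: 1 ⇒ (c0=4, c1=0, c2=1)
macro 3: S0 reads c1=0 → after 2×micro: -1; S1 reads c0=-1 → after 1×micro: 0; S2 reads c0=-1 → after 1×micro: 1 ⇒ (c0=-1, c1=0, c2=1)

c2 at macro-step 2 = 1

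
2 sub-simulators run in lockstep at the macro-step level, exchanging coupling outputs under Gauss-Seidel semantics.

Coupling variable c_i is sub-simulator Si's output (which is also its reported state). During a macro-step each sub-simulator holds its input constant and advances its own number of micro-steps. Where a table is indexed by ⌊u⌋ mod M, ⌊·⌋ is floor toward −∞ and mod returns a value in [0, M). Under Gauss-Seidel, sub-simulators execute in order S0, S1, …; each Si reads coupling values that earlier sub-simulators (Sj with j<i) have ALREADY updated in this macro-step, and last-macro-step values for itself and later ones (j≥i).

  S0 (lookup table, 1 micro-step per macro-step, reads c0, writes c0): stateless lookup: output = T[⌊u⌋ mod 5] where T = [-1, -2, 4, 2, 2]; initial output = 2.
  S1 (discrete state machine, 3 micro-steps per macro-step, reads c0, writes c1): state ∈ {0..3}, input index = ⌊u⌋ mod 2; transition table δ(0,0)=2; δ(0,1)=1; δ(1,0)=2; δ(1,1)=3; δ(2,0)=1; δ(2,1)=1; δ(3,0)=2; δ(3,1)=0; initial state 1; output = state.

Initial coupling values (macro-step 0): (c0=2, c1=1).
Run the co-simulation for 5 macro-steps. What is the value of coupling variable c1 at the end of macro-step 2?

macro 1: S0 reads c0=2 → after 1×micro: 4; S1 reads c0=4 → after 3×micro: 2 ⇒ (c0=4, c1=2)
macro 2: S0 reads c0=4 → after 1×micro: 2; S1 reads c0=2 → after 3×micro: 1 ⇒ (c0=2, c1=1)
macro 3: S0 reads c0=2 → after 1×micro: 4; S1 reads c0=4 → after 3×micro: 2 ⇒ (c0=4, c1=2)
macro 4: S0 reads c0=4 → after 1×micro: 2; S1 reads c0=2 → after 3×micro: 1 ⇒ (c0=2, c1=1)
macro 5: S0 reads c0=2 → after 1×micro: 4; S1 reads c0=4 → after 3×micro: 2 ⇒ (c0=4, c1=2)

c1 at macro-step 2 = 1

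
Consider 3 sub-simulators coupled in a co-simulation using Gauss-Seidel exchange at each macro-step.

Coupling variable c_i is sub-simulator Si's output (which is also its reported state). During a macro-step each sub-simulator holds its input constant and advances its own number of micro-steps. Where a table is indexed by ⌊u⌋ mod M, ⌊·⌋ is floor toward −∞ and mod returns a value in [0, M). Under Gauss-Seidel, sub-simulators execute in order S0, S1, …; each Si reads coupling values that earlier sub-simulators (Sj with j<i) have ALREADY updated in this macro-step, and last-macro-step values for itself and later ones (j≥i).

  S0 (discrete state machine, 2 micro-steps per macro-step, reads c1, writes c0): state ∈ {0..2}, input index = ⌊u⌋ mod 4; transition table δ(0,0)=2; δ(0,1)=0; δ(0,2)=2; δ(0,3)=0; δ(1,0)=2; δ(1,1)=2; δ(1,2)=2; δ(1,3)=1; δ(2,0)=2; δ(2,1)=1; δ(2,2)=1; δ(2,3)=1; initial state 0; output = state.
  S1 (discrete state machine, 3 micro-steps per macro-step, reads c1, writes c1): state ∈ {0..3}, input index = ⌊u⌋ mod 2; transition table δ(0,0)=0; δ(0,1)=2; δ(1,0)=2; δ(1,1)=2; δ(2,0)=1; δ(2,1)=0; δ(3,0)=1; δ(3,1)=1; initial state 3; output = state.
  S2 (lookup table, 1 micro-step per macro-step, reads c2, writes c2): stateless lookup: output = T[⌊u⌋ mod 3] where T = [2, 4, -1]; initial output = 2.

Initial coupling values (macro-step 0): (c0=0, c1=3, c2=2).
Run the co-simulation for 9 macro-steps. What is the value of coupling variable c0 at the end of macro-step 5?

c0 at macro-step 5 = 2

macro 1: S0 reads c1=3 → after 2×micro: 0; S1 reads c1=3 → after 3×micro: 0; S2 reads c2=2 → after 1×micro: -1 ⇒ (c0=0, c1=0, c2=-1)
macro 2: S0 reads c1=0 → after 2×micro: 2; S1 reads c1=0 → after 3×micro: 0; S2 reads c2=-1 → after 1×micro: -1 ⇒ (c0=2, c1=0, c2=-1)
macro 3: S0 reads c1=0 → after 2×micro: 2; S1 reads c1=0 → after 3×micro: 0; S2 reads c2=-1 → after 1×micro: -1 ⇒ (c0=2, c1=0, c2=-1)
macro 4: S0 reads c1=0 → after 2×micro: 2; S1 reads c1=0 → after 3×micro: 0; S2 reads c2=-1 → after 1×micro: -1 ⇒ (c0=2, c1=0, c2=-1)
macro 5: S0 reads c1=0 → after 2×micro: 2; S1 reads c1=0 → after 3×micro: 0; S2 reads c2=-1 → after 1×micro: -1 ⇒ (c0=2, c1=0, c2=-1)
macro 6: S0 reads c1=0 → after 2×micro: 2; S1 reads c1=0 → after 3×micro: 0; S2 reads c2=-1 → after 1×micro: -1 ⇒ (c0=2, c1=0, c2=-1)
macro 7: S0 reads c1=0 → after 2×micro: 2; S1 reads c1=0 → after 3×micro: 0; S2 reads c2=-1 → after 1×micro: -1 ⇒ (c0=2, c1=0, c2=-1)
macro 8: S0 reads c1=0 → after 2×micro: 2; S1 reads c1=0 → after 3×micro: 0; S2 reads c2=-1 → after 1×micro: -1 ⇒ (c0=2, c1=0, c2=-1)
macro 9: S0 reads c1=0 → after 2×micro: 2; S1 reads c1=0 → after 3×micro: 0; S2 reads c2=-1 → after 1×micro: -1 ⇒ (c0=2, c1=0, c2=-1)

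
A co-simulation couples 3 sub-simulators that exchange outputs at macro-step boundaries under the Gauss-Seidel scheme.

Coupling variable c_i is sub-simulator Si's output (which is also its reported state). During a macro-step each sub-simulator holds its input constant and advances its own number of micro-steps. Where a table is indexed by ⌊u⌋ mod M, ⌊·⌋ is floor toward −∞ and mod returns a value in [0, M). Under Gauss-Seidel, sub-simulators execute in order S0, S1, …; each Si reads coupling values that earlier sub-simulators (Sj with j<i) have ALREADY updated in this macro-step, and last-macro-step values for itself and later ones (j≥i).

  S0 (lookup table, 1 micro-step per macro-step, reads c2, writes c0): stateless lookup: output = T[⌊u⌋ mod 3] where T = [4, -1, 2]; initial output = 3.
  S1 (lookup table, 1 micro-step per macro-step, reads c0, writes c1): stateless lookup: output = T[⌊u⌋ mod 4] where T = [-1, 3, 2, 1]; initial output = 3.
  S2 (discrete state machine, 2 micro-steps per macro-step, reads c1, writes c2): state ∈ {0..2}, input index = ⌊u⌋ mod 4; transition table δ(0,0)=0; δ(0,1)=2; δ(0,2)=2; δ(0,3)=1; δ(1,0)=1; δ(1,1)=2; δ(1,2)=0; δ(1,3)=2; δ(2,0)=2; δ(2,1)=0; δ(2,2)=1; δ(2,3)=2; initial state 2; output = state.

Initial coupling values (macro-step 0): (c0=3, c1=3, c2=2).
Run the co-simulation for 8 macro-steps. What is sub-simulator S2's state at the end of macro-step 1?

macro 1: S0 reads c2=2 → after 1×micro: 2; S1 reads c0=2 → after 1×micro: 2; S2 reads c1=2 → after 2×micro: 0 ⇒ (c0=2, c1=2, c2=0)
macro 2: S0 reads c2=0 → after 1×micro: 4; S1 reads c0=4 → after 1×micro: -1; S2 reads c1=-1 → after 2×micro: 2 ⇒ (c0=4, c1=-1, c2=2)
macro 3: S0 reads c2=2 → after 1×micro: 2; S1 reads c0=2 → after 1×micro: 2; S2 reads c1=2 → after 2×micro: 0 ⇒ (c0=2, c1=2, c2=0)
macro 4: S0 reads c2=0 → after 1×micro: 4; S1 reads c0=4 → after 1×micro: -1; S2 reads c1=-1 → after 2×micro: 2 ⇒ (c0=4, c1=-1, c2=2)
macro 5: S0 reads c2=2 → after 1×micro: 2; S1 reads c0=2 → after 1×micro: 2; S2 reads c1=2 → after 2×micro: 0 ⇒ (c0=2, c1=2, c2=0)
macro 6: S0 reads c2=0 → after 1×micro: 4; S1 reads c0=4 → after 1×micro: -1; S2 reads c1=-1 → after 2×micro: 2 ⇒ (c0=4, c1=-1, c2=2)
macro 7: S0 reads c2=2 → after 1×micro: 2; S1 reads c0=2 → after 1×micro: 2; S2 reads c1=2 → after 2×micro: 0 ⇒ (c0=2, c1=2, c2=0)
macro 8: S0 reads c2=0 → after 1×micro: 4; S1 reads c0=4 → after 1×micro: -1; S2 reads c1=-1 → after 2×micro: 2 ⇒ (c0=4, c1=-1, c2=2)

S2 state at macro-step 1 = 0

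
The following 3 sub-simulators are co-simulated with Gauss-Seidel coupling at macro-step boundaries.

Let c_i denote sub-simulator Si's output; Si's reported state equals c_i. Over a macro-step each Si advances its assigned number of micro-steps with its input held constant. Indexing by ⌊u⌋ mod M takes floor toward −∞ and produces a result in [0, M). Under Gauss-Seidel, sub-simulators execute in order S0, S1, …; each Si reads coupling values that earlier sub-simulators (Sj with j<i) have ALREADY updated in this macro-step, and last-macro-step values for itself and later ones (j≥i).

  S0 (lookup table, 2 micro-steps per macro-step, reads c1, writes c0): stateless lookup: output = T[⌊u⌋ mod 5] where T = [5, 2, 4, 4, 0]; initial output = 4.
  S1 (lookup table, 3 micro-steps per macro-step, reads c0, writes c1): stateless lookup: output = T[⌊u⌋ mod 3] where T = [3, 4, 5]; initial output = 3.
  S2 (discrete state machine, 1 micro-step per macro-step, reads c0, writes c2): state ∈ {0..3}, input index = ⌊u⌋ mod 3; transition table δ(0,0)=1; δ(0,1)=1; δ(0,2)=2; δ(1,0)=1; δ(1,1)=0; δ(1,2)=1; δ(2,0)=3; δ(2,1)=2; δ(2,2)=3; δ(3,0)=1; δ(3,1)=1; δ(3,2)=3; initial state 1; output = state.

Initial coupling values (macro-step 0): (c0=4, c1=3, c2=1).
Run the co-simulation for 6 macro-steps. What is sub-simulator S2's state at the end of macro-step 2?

S2 state at macro-step 2 = 1

macro 1: S0 reads c1=3 → after 2×micro: 4; S1 reads c0=4 → after 3×micro: 4; S2 reads c0=4 → after 1×micro: 0 ⇒ (c0=4, c1=4, c2=0)
macro 2: S0 reads c1=4 → after 2×micro: 0; S1 reads c0=0 → after 3×micro: 3; S2 reads c0=0 → after 1×micro: 1 ⇒ (c0=0, c1=3, c2=1)
macro 3: S0 reads c1=3 → after 2×micro: 4; S1 reads c0=4 → after 3×micro: 4; S2 reads c0=4 → after 1×micro: 0 ⇒ (c0=4, c1=4, c2=0)
macro 4: S0 reads c1=4 → after 2×micro: 0; S1 reads c0=0 → after 3×micro: 3; S2 reads c0=0 → after 1×micro: 1 ⇒ (c0=0, c1=3, c2=1)
macro 5: S0 reads c1=3 → after 2×micro: 4; S1 reads c0=4 → after 3×micro: 4; S2 reads c0=4 → after 1×micro: 0 ⇒ (c0=4, c1=4, c2=0)
macro 6: S0 reads c1=4 → after 2×micro: 0; S1 reads c0=0 → after 3×micro: 3; S2 reads c0=0 → after 1×micro: 1 ⇒ (c0=0, c1=3, c2=1)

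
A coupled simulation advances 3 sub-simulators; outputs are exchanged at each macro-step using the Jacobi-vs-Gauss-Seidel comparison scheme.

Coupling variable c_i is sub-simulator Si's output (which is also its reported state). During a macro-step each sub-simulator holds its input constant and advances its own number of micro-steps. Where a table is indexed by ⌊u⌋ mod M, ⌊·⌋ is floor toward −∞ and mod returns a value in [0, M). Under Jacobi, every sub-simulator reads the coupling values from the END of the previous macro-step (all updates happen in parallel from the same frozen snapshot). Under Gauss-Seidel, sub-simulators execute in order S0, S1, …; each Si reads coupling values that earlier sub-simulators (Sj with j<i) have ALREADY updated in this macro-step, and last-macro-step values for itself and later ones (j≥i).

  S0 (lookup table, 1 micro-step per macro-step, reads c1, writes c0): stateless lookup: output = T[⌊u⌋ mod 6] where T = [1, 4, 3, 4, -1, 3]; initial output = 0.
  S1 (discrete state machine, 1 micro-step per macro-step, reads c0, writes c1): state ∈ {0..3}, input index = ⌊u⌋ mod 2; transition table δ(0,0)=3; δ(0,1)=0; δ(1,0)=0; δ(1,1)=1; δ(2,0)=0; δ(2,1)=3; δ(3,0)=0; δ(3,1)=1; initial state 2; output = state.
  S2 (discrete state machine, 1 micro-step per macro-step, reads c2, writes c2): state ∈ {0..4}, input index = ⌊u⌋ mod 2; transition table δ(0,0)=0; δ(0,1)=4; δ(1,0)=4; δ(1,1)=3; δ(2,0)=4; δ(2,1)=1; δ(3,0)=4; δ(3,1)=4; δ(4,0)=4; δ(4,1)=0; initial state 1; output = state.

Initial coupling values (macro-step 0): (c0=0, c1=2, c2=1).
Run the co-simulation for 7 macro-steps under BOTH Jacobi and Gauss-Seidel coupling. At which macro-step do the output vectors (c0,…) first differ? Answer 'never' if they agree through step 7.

first divergence at macro-step: 1

[Jacobi] macro 1: S0 reads c1=2 → after 1×micro: 3; S1 reads c0=0 → after 1×micro: 0; S2 reads c2=1 → after 1×micro: 3 ⇒ (c0=3, c1=0, c2=3)
[Jacobi] macro 2: S0 reads c1=0 → after 1×micro: 1; S1 reads c0=3 → after 1×micro: 0; S2 reads c2=3 → after 1×micro: 4 ⇒ (c0=1, c1=0, c2=4)
[Jacobi] macro 3: S0 reads c1=0 → after 1×micro: 1; S1 reads c0=1 → after 1×micro: 0; S2 reads c2=4 → after 1×micro: 4 ⇒ (c0=1, c1=0, c2=4)
[Jacobi] macro 4: S0 reads c1=0 → after 1×micro: 1; S1 reads c0=1 → after 1×micro: 0; S2 reads c2=4 → after 1×micro: 4 ⇒ (c0=1, c1=0, c2=4)
[Jacobi] macro 5: S0 reads c1=0 → after 1×micro: 1; S1 reads c0=1 → after 1×micro: 0; S2 reads c2=4 → after 1×micro: 4 ⇒ (c0=1, c1=0, c2=4)
[Jacobi] macro 6: S0 reads c1=0 → after 1×micro: 1; S1 reads c0=1 → after 1×micro: 0; S2 reads c2=4 → after 1×micro: 4 ⇒ (c0=1, c1=0, c2=4)
[Jacobi] macro 7: S0 reads c1=0 → after 1×micro: 1; S1 reads c0=1 → after 1×micro: 0; S2 reads c2=4 → after 1×micro: 4 ⇒ (c0=1, c1=0, c2=4)
[Gauss-Seidel] macro 1: S0 reads c1=2 → after 1×micro: 3; S1 reads c0=3 → after 1×micro: 3; S2 reads c2=1 → after 1×micro: 3 ⇒ (c0=3, c1=3, c2=3)
[Gauss-Seidel] macro 2: S0 reads c1=3 → after 1×micro: 4; S1 reads c0=4 → after 1×micro: 0; S2 reads c2=3 → after 1×micro: 4 ⇒ (c0=4, c1=0, c2=4)
[Gauss-Seidel] macro 3: S0 reads c1=0 → after 1×micro: 1; S1 reads c0=1 → after 1×micro: 0; S2 reads c2=4 → after 1×micro: 4 ⇒ (c0=1, c1=0, c2=4)
[Gauss-Seidel] macro 4: S0 reads c1=0 → after 1×micro: 1; S1 reads c0=1 → after 1×micro: 0; S2 reads c2=4 → after 1×micro: 4 ⇒ (c0=1, c1=0, c2=4)
[Gauss-Seidel] macro 5: S0 reads c1=0 → after 1×micro: 1; S1 reads c0=1 → after 1×micro: 0; S2 reads c2=4 → after 1×micro: 4 ⇒ (c0=1, c1=0, c2=4)
[Gauss-Seidel] macro 6: S0 reads c1=0 → after 1×micro: 1; S1 reads c0=1 → after 1×micro: 0; S2 reads c2=4 → after 1×micro: 4 ⇒ (c0=1, c1=0, c2=4)
[Gauss-Seidel] macro 7: S0 reads c1=0 → after 1×micro: 1; S1 reads c0=1 → after 1×micro: 0; S2 reads c2=4 → after 1×micro: 4 ⇒ (c0=1, c1=0, c2=4)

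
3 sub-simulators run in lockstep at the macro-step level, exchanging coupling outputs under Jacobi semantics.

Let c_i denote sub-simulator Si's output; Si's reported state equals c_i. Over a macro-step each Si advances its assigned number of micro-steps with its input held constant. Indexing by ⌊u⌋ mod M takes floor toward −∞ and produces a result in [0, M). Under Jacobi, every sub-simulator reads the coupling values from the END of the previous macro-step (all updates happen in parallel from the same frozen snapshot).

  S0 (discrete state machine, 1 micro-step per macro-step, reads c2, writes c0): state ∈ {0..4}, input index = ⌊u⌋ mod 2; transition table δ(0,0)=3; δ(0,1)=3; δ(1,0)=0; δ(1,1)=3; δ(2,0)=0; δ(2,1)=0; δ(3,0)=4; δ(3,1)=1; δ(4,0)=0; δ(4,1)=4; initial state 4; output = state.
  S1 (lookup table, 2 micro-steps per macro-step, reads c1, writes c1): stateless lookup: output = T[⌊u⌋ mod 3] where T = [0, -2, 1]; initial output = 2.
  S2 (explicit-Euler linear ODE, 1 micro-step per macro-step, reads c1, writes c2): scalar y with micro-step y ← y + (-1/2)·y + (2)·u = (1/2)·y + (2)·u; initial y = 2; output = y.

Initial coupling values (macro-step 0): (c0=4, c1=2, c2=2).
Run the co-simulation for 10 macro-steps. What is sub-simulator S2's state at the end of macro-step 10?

S2 state at macro-step 10 = -4071/512

macro 1: S0 reads c2=2 → after 1×micro: 0; S1 reads c1=2 → after 2×micro: 1; S2 reads c1=2 → after 1×micro: 5 ⇒ (c0=0, c1=1, c2=5)
macro 2: S0 reads c2=5 → after 1×micro: 3; S1 reads c1=1 → after 2×micro: -2; S2 reads c1=1 → after 1×micro: 9/2 ⇒ (c0=3, c1=-2, c2=9/2)
macro 3: S0 reads c2=9/2 → after 1×micro: 4; S1 reads c1=-2 → after 2×micro: -2; S2 reads c1=-2 → after 1×micro: -7/4 ⇒ (c0=4, c1=-2, c2=-7/4)
macro 4: S0 reads c2=-7/4 → after 1×micro: 0; S1 reads c1=-2 → after 2×micro: -2; S2 reads c1=-2 → after 1×micro: -39/8 ⇒ (c0=0, c1=-2, c2=-39/8)
macro 5: S0 reads c2=-39/8 → after 1×micro: 3; S1 reads c1=-2 → after 2×micro: -2; S2 reads c1=-2 → after 1×micro: -103/16 ⇒ (c0=3, c1=-2, c2=-103/16)
macro 6: S0 reads c2=-103/16 → after 1×micro: 1; S1 reads c1=-2 → after 2×micro: -2; S2 reads c1=-2 → after 1×micro: -231/32 ⇒ (c0=1, c1=-2, c2=-231/32)
macro 7: S0 reads c2=-231/32 → after 1×micro: 0; S1 reads c1=-2 → after 2×micro: -2; S2 reads c1=-2 → after 1×micro: -487/64 ⇒ (c0=0, c1=-2, c2=-487/64)
macro 8: S0 reads c2=-487/64 → after 1×micro: 3; S1 reads c1=-2 → after 2×micro: -2; S2 reads c1=-2 → after 1×micro: -999/128 ⇒ (c0=3, c1=-2, c2=-999/128)
macro 9: S0 reads c2=-999/128 → after 1×micro: 4; S1 reads c1=-2 → after 2×micro: -2; S2 reads c1=-2 → after 1×micro: -2023/256 ⇒ (c0=4, c1=-2, c2=-2023/256)
macro 10: S0 reads c2=-2023/256 → after 1×micro: 0; S1 reads c1=-2 → after 2×micro: -2; S2 reads c1=-2 → after 1×micro: -4071/512 ⇒ (c0=0, c1=-2, c2=-4071/512)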